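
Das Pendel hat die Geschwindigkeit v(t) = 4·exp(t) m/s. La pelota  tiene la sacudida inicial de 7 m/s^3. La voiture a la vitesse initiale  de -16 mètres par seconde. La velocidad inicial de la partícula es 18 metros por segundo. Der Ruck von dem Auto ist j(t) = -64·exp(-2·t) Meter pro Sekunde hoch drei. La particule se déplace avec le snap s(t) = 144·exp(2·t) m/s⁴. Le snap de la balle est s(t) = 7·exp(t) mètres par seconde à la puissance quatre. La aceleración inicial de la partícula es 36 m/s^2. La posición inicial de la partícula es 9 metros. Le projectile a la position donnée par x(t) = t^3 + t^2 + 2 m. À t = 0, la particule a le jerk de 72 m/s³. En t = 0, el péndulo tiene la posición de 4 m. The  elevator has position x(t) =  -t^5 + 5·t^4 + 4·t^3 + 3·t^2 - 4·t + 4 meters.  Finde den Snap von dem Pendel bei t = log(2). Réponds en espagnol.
Partiendo de la velocidad v(t) = 4·exp(t), tomamos 3 derivadas. Tomando d/dt de v(t), encontramos a(t) = 4·exp(t). Tomando d/dt de a(t), encontramos j(t) = 4·exp(t). La derivada de la sacudida da el snap: s(t) = 4·exp(t). De la ecuación del snap s(t) = 4·exp(t), sustituimos t = log(2) para obtener s = 8.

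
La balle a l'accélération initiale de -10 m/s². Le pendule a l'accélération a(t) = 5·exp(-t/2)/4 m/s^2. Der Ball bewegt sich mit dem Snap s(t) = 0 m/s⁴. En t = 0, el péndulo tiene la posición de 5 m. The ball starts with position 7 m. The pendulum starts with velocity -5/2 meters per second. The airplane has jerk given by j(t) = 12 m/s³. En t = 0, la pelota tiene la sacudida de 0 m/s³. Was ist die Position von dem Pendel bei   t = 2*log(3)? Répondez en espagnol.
Necesitamos integrar nuestra ecuación de la aceleración a(t) = 5·exp(-t/2)/4 2 veces. Tomando ∫a(t)dt y aplicando v(0) = -5/2, encontramos v(t) = -5·exp(-t/2)/2. Tomando ∫v(t)dt y aplicando x(0) = 5, encontramos x(t) = 5·exp(-t/2). Tenemos la posición x(t) = 5·exp(-t/2). Sustituyendo t = 2*log(3): x(2*log(3)) = 5/3.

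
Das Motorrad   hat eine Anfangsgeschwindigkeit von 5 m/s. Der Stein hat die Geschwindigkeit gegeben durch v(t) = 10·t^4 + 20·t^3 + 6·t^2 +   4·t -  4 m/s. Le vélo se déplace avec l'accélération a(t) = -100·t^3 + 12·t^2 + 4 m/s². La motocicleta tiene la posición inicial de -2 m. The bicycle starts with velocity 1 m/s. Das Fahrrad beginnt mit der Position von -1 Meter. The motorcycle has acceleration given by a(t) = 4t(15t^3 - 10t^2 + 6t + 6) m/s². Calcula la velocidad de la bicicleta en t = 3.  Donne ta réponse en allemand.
Wir müssen die Stammfunktion unserer Gleichung für die Beschleunigung a(t) = -100·t^3 + 12·t^2 + 4 1-mal finden. Durch Integration von der Beschleunigung und Verwendung der Anfangsbedingung v(0) = 1, erhalten wir v(t) = -25·t^4 + 4·t^3 + 4·t + 1. Wir haben die Geschwindigkeit v(t) = -25·t^4 + 4·t^3 + 4·t + 1. Durch Einsetzen von t = 3: v(3) = -1904.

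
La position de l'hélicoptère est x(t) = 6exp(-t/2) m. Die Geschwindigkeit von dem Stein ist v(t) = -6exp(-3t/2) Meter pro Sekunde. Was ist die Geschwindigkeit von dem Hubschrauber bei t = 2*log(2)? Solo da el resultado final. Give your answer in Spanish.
En t = 2*log(2), v = -3/2.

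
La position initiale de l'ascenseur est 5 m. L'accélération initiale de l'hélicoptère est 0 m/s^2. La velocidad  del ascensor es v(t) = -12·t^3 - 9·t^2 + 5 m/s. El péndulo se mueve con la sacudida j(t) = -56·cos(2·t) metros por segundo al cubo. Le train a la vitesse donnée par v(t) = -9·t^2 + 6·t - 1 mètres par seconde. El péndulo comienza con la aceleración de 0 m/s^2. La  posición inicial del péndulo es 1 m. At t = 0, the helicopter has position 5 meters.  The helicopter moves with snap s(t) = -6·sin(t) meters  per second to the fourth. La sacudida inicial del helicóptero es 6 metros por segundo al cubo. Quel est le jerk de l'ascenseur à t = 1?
En partant de la vitesse v(t) = -12·t^3 - 9·t^2 + 5, nous prenons 2 dérivées. En prenant d/dt de v(t), nous trouvons a(t) = -36·t^2 - 18·t. La dérivée de l'accélération donne le jerk: j(t) = -72·t - 18. En utilisant j(t) = -72·t - 18 et en substituant t = 1, nous trouvons j = -90.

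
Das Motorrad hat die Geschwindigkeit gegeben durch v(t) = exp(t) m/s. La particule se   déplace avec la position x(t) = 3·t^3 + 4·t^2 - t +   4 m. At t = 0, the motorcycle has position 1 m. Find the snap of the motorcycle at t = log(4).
To solve this, we need to take 3 derivatives of our velocity equation v(t) = exp(t). Taking d/dt of v(t), we find a(t) = exp(t). Differentiating acceleration, we get jerk: j(t) = exp(t). Differentiating jerk, we get snap: s(t) = exp(t). We have snap s(t) = exp(t). Substituting t = log(4): s(log(4)) = 4.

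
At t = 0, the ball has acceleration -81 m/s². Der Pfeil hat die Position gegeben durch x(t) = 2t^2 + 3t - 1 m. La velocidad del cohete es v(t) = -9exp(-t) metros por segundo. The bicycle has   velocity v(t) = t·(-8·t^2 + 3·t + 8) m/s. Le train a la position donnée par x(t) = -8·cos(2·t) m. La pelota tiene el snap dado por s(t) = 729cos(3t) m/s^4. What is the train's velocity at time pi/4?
To solve this, we need to take 1 derivative of our position equation x(t) = -8·cos(2·t). Taking d/dt of x(t), we find v(t) = 16·sin(2·t). From the given velocity equation v(t) = 16·sin(2·t), we substitute t = pi/4 to get v = 16.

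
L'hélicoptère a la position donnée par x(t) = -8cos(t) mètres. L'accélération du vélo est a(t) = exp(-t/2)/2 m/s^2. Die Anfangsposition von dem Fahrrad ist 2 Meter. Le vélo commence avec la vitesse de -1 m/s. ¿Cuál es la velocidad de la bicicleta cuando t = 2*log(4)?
Debemos encontrar la integral de nuestra ecuación de la aceleración a(t) = exp(-t/2)/2 1 vez. Integrando la aceleración y usando la condición inicial v(0) = -1, obtenemos v(t) = -exp(-t/2). De la ecuación de la velocidad v(t) = -exp(-t/2), sustituimos t = 2*log(4) para obtener v = -1/4.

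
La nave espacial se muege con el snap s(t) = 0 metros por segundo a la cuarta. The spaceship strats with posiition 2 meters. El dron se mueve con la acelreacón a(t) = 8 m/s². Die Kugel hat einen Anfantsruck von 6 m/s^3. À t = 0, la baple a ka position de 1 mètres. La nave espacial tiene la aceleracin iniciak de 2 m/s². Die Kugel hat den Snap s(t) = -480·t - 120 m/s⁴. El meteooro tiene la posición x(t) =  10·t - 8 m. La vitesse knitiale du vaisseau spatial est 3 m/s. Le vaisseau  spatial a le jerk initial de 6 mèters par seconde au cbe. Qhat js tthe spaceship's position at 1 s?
To solve this, we need to take 4 antiderivatives of our snap equation s(t) = 0. Taking ∫s(t)dt and applying j(0) = 6, we find j(t) = 6. Taking ∫j(t)dt and applying a(0) = 2, we find a(t) = 6·t + 2. Integrating acceleration and using the initial condition v(0) = 3, we get v(t) = 3·t^2 + 2·t + 3. The antiderivative of velocity is position. Using x(0) = 2, we get x(t) = t^3 + t^2 + 3·t + 2. Using x(t) = t^3 + t^2 + 3·t + 2 and substituting t = 1, we find x = 7.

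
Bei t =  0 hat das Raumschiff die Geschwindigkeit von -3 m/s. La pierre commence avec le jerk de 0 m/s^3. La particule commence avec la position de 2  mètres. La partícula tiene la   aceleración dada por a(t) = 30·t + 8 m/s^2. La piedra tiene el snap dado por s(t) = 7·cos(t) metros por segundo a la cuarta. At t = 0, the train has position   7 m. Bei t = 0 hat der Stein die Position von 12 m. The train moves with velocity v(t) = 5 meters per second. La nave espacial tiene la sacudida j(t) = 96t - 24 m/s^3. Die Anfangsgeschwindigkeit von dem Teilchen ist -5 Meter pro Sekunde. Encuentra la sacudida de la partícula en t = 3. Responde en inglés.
Starting from acceleration a(t) = 30·t + 8, we take 1 derivative. Differentiating acceleration, we get jerk: j(t) = 30. From the given jerk equation j(t) = 30, we substitute t = 3 to get j = 30.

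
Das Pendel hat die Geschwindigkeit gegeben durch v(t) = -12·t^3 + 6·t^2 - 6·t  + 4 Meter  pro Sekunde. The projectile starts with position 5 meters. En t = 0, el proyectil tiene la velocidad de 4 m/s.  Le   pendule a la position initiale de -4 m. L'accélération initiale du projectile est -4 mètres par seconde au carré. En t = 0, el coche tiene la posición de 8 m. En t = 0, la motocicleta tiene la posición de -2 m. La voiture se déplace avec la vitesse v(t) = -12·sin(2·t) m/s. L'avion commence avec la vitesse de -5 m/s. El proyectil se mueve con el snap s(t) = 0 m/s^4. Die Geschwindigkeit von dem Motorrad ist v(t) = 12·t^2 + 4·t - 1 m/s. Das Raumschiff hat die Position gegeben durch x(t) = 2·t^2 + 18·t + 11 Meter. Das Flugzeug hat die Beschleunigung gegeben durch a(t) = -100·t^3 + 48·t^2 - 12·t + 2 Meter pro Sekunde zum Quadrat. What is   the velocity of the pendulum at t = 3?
Using v(t) = -12·t^3 + 6·t^2 - 6·t + 4 and substituting t = 3, we find v = -284.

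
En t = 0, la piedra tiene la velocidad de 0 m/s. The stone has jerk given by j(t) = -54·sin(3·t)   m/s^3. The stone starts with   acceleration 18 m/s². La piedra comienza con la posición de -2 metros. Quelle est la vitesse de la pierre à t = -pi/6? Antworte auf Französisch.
Nous devons intégrer notre équation du jerk j(t) = -54·sin(3·t) 2 fois. L'intégrale du jerk, avec a(0) = 18, donne l'accélération: a(t) = 18·cos(3·t). La primitive de l'accélération, avec v(0) = 0, donne la vitesse: v(t) = 6·sin(3·t). Nous avons la vitesse v(t) = 6·sin(3·t). En substituant t = -pi/6: v(-pi/6) = -6.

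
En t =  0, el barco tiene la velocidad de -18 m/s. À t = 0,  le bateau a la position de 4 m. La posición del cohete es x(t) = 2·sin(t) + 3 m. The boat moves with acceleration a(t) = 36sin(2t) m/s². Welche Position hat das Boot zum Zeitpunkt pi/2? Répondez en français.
Nous devons intégrer notre équation de l'accélération a(t) = 36·sin(2·t) 2 fois. En prenant ∫a(t)dt et en appliquant v(0) = -18, nous trouvons v(t) = -18·cos(2·t). En prenant ∫v(t)dt et en appliquant x(0) = 4, nous trouvons x(t) = 4 - 9·sin(2·t). Nous avons la position x(t) = 4 - 9·sin(2·t). En substituant t = pi/2: x(pi/2) = 4.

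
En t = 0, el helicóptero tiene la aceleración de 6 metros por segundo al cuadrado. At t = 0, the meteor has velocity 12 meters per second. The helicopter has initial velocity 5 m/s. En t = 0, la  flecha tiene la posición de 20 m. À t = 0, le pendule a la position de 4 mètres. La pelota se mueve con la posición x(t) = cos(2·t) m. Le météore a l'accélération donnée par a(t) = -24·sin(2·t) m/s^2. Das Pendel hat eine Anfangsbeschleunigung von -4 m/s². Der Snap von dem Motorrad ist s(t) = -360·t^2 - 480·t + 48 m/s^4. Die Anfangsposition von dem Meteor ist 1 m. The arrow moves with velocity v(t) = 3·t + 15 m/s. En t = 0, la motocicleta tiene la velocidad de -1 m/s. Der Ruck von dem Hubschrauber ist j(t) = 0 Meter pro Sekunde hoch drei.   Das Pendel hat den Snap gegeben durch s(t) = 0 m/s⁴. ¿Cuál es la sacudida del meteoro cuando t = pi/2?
Para resolver esto, necesitamos tomar 1 derivada de nuestra ecuación de la aceleración a(t) = -24·sin(2·t). Derivando la aceleración, obtenemos la sacudida: j(t) = -48·cos(2·t). Tenemos la sacudida j(t) = -48·cos(2·t). Sustituyendo t = pi/2: j(pi/2) = 48.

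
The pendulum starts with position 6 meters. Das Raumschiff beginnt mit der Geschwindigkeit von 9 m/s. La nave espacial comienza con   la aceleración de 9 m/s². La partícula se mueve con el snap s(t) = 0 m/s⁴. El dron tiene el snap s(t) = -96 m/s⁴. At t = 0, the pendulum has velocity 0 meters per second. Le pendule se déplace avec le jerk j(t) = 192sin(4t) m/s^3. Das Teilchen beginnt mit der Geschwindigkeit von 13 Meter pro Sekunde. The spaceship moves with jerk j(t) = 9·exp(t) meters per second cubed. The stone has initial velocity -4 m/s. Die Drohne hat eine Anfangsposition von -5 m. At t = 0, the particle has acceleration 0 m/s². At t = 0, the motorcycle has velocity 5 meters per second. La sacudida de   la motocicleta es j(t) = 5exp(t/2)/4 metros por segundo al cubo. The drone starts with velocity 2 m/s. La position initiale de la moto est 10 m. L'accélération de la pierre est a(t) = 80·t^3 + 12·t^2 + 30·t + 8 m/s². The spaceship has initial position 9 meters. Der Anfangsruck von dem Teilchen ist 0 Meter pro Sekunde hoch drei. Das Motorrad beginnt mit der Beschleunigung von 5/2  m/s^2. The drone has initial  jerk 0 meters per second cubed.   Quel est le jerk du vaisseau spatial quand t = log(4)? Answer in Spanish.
Tenemos la sacudida j(t) = 9·exp(t). Sustituyendo t = log(4): j(log(4)) = 36.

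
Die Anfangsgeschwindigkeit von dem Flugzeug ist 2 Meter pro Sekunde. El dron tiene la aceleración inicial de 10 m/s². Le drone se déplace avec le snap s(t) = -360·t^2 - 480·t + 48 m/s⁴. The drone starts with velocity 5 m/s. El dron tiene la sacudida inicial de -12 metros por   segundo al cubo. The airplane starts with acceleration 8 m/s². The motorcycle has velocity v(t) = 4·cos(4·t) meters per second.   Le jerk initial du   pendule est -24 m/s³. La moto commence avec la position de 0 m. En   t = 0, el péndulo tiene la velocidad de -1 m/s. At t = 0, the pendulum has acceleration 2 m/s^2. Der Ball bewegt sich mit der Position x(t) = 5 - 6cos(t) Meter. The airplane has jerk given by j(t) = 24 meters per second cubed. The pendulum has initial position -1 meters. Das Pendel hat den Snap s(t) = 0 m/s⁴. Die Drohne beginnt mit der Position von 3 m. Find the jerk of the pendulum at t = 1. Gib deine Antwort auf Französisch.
Nous devons trouver l'intégrale de notre équation du snap s(t) = 0 1 fois. En prenant ∫s(t)dt et en appliquant j(0) = -24, nous trouvons j(t) = -24. En utilisant j(t) = -24 et en substituant t = 1, nous trouvons j = -24.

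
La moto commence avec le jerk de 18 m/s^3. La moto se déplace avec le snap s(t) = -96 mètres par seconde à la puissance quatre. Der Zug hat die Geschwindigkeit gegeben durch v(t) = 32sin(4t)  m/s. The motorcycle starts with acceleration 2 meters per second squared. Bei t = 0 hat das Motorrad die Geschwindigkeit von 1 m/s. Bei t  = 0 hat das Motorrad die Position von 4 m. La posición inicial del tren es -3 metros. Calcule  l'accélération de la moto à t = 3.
En partant du snap s(t) = -96, nous prenons 2 primitives. En prenant ∫s(t)dt et en appliquant j(0) = 18, nous trouvons j(t) = 18 - 96·t. La primitive du jerk est l'accélération. En utilisant a(0) = 2, nous obtenons a(t) = -48·t^2 + 18·t + 2. De l'équation de l'accélération a(t) = -48·t^2 + 18·t + 2, nous substituons t = 3 pour obtenir a = -376.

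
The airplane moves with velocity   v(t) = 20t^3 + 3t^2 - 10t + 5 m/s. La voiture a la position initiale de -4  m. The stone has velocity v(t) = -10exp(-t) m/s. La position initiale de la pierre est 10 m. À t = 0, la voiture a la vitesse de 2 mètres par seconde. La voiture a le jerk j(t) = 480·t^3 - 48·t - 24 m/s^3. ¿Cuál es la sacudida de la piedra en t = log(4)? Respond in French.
Nous devons dériver notre équation de la vitesse v(t) = -10·exp(-t) 2 fois. La dérivée de la vitesse donne l'accélération: a(t) = 10·exp(-t). En dérivant l'accélération, nous obtenons le jerk: j(t) = -10·exp(-t). En utilisant j(t) = -10·exp(-t) et en substituant t = log(4), nous trouvons j = -5/2.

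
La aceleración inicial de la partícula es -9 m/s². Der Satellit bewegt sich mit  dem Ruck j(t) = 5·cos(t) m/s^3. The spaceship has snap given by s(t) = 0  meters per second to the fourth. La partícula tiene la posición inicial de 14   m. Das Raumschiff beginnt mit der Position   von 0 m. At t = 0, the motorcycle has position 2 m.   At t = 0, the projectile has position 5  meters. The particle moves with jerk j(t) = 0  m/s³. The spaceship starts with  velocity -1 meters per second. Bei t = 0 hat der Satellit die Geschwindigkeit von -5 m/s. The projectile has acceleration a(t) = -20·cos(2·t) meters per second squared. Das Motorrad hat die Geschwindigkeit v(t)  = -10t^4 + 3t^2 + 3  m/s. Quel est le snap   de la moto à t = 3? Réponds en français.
Pour résoudre ceci, nous devons prendre 3 dérivées de notre équation de la vitesse v(t) = -10·t^4 + 3·t^2 + 3. En dérivant la vitesse, nous obtenons l'accélération: a(t) = -40·t^3 + 6·t. En prenant d/dt de a(t), nous trouvons j(t) = 6 - 120·t^2. En prenant d/dt de j(t), nous trouvons s(t) = -240·t. De l'équation du snap s(t) = -240·t, nous substituons t = 3 pour obtenir s = -720.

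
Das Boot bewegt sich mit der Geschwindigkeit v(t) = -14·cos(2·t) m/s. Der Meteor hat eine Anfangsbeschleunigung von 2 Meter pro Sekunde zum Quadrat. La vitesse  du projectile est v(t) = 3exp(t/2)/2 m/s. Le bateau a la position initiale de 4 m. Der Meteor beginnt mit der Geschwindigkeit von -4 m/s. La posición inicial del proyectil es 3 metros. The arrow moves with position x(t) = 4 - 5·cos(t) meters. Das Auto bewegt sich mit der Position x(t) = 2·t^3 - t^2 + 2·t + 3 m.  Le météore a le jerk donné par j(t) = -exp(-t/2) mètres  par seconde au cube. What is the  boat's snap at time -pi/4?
We must differentiate our velocity equation v(t) = -14·cos(2·t) 3 times. The derivative of velocity gives acceleration: a(t) = 28·sin(2·t). Differentiating acceleration, we get jerk: j(t) = 56·cos(2·t). The derivative of jerk gives snap: s(t) = -112·sin(2·t). From the given snap equation s(t) = -112·sin(2·t), we substitute t = -pi/4 to get s = 112.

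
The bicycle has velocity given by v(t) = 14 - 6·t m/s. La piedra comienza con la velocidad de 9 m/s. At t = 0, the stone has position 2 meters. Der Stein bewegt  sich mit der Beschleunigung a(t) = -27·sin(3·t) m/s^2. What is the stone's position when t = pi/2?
To solve this, we need to take 2 integrals of our acceleration equation a(t) = -27·sin(3·t). The antiderivative of acceleration is velocity. Using v(0) = 9, we get v(t) = 9·cos(3·t). Integrating velocity and using the initial condition x(0) = 2, we get x(t) = 3·sin(3·t) + 2. Using x(t) = 3·sin(3·t) + 2 and substituting t = pi/2, we find x = -1.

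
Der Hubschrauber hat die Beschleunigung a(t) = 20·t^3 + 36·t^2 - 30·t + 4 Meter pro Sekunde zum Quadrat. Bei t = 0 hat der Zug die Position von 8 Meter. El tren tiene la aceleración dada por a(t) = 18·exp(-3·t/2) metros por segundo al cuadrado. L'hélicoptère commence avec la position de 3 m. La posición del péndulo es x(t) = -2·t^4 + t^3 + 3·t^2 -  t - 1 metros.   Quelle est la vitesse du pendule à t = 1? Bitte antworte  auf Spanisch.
Debemos derivar nuestra ecuación de la posición x(t) = -2·t^4 + t^3 + 3·t^2 - t - 1 1 vez. Derivando la posición, obtenemos la velocidad: v(t) = -8·t^3 + 3·t^2 + 6·t - 1. Tenemos la velocidad v(t) = -8·t^3 + 3·t^2 + 6·t - 1. Sustituyendo t = 1: v(1) = 0.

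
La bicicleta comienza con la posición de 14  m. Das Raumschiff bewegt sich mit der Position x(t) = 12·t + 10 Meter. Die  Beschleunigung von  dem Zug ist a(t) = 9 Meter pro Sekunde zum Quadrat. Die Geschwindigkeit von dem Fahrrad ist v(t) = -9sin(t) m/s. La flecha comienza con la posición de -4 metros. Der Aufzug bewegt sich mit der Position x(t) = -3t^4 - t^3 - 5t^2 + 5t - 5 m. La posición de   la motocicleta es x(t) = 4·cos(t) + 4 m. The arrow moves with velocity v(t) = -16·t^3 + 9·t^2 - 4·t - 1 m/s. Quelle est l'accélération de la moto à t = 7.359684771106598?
Pour résoudre ceci, nous devons prendre 2 dérivées de notre équation de la position x(t) = 4·cos(t) + 4. La dérivée de la position donne la vitesse: v(t) = -4·sin(t). En dérivant la vitesse, nous obtenons l'accélération: a(t) = -4·cos(t). De l'équation de l'accélération a(t) = -4·cos(t), nous substituons t = 7.359684771106598 pour obtenir a = -1.89765118087479.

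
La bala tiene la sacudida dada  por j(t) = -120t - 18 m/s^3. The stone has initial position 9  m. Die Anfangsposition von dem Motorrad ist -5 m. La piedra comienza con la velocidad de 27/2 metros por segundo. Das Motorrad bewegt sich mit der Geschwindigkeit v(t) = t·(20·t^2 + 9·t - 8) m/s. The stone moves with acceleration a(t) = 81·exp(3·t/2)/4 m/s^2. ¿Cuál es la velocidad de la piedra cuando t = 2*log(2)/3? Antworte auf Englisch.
We must find the antiderivative of our acceleration equation a(t) = 81·exp(3·t/2)/4 1 time. The antiderivative of acceleration, with v(0) = 27/2, gives velocity: v(t) = 27·exp(3·t/2)/2. Using v(t) = 27·exp(3·t/2)/2 and substituting t = 2*log(2)/3, we find v = 27.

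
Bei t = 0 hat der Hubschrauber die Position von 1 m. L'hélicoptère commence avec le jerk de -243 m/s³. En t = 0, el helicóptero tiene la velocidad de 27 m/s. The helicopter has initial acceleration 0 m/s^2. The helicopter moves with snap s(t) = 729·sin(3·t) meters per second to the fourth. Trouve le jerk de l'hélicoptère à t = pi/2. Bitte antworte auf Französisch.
Pour résoudre ceci, nous devons prendre 1 intégrale de notre équation du snap s(t) = 729·sin(3·t). En intégrant le snap et en utilisant la condition initiale j(0) = -243, nous obtenons j(t) = -243·cos(3·t). En utilisant j(t) = -243·cos(3·t) et en substituant t = pi/2, nous trouvons j = 0.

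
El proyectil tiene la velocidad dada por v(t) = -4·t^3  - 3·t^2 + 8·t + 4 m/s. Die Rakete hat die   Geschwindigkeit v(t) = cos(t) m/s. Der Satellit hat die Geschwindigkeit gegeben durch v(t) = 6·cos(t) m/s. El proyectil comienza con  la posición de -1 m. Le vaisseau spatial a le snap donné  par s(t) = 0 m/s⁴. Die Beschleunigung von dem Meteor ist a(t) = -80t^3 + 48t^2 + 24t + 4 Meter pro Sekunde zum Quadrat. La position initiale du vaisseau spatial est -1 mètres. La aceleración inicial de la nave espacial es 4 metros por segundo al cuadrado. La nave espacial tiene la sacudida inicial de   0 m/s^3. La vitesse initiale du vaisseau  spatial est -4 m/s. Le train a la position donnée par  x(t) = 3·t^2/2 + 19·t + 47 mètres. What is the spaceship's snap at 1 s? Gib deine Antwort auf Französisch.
Nous avons le snap s(t) = 0. En substituant t = 1: s(1) = 0.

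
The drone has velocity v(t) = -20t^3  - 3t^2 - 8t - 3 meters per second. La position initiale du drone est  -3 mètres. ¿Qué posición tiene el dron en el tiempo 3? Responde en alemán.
Wir müssen unsere Gleichung für die Geschwindigkeit v(t) = -20·t^3 - 3·t^2 - 8·t - 3 1-mal integrieren. Das Integral von der Geschwindigkeit, mit x(0) = -3, ergibt die Position: x(t) = -5·t^4 - t^3 - 4·t^2 - 3·t - 3. Mit x(t) = -5·t^4 - t^3 - 4·t^2 - 3·t - 3 und Einsetzen von t = 3, finden wir x = -480.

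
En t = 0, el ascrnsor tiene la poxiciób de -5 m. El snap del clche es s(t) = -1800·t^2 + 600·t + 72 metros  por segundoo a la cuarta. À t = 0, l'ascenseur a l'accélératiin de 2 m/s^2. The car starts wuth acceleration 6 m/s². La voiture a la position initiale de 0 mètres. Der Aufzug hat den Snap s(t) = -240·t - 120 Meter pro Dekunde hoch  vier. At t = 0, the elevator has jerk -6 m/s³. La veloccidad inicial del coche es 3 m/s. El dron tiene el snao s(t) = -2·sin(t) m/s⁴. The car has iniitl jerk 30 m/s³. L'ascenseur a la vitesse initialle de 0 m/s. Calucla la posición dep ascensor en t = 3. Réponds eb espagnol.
Partiendo del snap s(t) = -240·t - 120, tomamos 4 antiderivadas. La integral del snap, con j(0) = -6, da la sacudida: j(t) = -120·t^2 - 120·t - 6. La antiderivada de la sacudida, con a(0) = 2, da la aceleración: a(t) = -40·t^3 - 60·t^2 - 6·t + 2. La integral de la aceleración es la velocidad. Usando v(0) = 0, obtenemos v(t) = t·(-10·t^3 - 20·t^2 - 3·t + 2). Tomando ∫v(t)dt y aplicando x(0) = -5, encontramos x(t) = -2·t^5 - 5·t^4 - t^3 + t^2 - 5. De la ecuación de la posición x(t) = -2·t^5 - 5·t^4 - t^3 + t^2 - 5, sustituimos t = 3 para obtener x = -914.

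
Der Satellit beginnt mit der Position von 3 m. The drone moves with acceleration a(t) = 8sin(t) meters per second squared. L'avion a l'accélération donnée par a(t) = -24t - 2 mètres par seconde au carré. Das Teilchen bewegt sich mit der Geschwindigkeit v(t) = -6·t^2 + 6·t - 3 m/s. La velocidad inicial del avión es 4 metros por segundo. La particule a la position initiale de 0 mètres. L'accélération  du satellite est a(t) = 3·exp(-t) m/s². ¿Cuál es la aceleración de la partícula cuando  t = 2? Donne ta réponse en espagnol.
Debemos derivar nuestra ecuación de la velocidad v(t) = -6·t^2 + 6·t - 3 1 vez. Tomando d/dt de v(t), encontramos a(t) = 6 - 12·t. De la ecuación de la aceleración a(t) = 6 - 12·t, sustituimos t = 2 para obtener a = -18.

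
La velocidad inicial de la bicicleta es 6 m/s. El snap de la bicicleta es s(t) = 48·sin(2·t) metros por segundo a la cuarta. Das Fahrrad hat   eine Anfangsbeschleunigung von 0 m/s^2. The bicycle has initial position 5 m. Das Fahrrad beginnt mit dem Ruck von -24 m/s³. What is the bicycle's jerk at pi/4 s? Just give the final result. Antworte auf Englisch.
j(pi/4) = 0.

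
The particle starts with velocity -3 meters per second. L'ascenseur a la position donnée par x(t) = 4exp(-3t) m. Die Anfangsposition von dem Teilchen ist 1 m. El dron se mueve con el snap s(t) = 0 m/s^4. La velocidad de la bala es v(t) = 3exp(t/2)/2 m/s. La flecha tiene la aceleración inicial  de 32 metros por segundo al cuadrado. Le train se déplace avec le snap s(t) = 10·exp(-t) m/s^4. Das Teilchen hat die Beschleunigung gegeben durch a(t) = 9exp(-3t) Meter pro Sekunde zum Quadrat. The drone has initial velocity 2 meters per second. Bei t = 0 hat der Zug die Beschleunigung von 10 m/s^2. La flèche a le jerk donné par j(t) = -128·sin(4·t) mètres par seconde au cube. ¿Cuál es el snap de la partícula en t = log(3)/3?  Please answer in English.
Starting from acceleration a(t) = 9·exp(-3·t), we take 2 derivatives. The derivative of acceleration gives jerk: j(t) = -27·exp(-3·t). Differentiating jerk, we get snap: s(t) = 81·exp(-3·t). From the given snap equation s(t) = 81·exp(-3·t), we substitute t = log(3)/3 to get s = 27.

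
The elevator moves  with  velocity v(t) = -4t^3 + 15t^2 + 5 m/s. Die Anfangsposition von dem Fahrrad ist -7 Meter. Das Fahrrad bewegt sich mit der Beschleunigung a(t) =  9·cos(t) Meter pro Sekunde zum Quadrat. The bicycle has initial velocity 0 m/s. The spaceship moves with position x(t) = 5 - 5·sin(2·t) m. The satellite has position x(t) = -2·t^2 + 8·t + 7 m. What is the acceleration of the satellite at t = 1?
We must differentiate our position equation x(t) = -2·t^2 + 8·t + 7 2 times. The derivative of position gives velocity: v(t) = 8 - 4·t. Taking d/dt of v(t), we find a(t) = -4. From the given acceleration equation a(t) = -4, we substitute t = 1 to get a = -4.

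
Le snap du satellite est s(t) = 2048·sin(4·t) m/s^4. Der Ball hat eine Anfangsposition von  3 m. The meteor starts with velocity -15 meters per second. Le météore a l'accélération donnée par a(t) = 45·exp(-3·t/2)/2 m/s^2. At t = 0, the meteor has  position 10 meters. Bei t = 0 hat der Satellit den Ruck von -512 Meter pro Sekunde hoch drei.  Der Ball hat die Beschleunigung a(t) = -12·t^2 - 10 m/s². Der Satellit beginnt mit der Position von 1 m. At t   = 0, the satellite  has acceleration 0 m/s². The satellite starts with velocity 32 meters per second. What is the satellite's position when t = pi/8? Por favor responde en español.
Para resolver esto, necesitamos tomar 4 antiderivadas de nuestra ecuación del snap s(t) = 2048·sin(4·t). La integral del snap es la sacudida. Usando j(0) = -512, obtenemos j(t) = -512·cos(4·t). Tomando ∫j(t)dt y aplicando a(0) = 0, encontramos a(t) = -128·sin(4·t). La integral de la aceleración es la velocidad. Usando v(0) = 32, obtenemos v(t) = 32·cos(4·t). La integral de la velocidad es la posición. Usando x(0) = 1, obtenemos x(t) = 8·sin(4·t) + 1. Usando x(t) = 8·sin(4·t) + 1 y sustituyendo t = pi/8, encontramos x = 9.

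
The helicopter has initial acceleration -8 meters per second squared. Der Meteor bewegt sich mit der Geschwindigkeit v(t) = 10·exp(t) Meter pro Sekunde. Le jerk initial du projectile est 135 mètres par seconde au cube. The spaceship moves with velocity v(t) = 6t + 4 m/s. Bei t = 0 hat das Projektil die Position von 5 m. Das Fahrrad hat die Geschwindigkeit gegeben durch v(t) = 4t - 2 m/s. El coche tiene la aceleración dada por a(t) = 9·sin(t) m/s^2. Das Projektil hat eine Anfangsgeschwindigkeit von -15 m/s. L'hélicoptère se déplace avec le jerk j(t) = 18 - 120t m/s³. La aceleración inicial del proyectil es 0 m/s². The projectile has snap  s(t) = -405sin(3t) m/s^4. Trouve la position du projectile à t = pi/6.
En partant du snap s(t) = -405·sin(3·t), nous prenons 4 intégrales. En intégrant le snap et en utilisant la condition initiale j(0) = 135, nous obtenons j(t) = 135·cos(3·t). En intégrant le jerk et en utilisant la condition initiale a(0) = 0, nous obtenons a(t) = 45·sin(3·t). L'intégrale de l'accélération, avec v(0) = -15, donne la vitesse: v(t) = -15·cos(3·t). L'intégrale de la vitesse, avec x(0) = 5, donne la position: x(t) = 5 - 5·sin(3·t). En utilisant x(t) = 5 - 5·sin(3·t) et en substituant t = pi/6, nous trouvons x = 0.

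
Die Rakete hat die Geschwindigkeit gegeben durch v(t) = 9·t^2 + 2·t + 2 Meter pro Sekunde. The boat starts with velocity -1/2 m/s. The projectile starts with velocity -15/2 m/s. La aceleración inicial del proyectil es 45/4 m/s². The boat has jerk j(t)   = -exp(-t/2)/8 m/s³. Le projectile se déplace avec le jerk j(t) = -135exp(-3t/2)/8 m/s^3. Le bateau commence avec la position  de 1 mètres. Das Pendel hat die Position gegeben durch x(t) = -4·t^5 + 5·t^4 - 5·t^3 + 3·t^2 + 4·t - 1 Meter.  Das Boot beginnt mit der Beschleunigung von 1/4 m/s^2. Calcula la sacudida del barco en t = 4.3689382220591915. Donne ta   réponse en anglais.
Using j(t) = -exp(-t/2)/8 and substituting t = 4.3689382220591915, we find j = -0.0140671828369806.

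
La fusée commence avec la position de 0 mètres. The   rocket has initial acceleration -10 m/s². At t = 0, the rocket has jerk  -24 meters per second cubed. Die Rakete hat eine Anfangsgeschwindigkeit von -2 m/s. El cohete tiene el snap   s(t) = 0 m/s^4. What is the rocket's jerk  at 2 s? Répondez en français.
Pour résoudre ceci, nous devons prendre 1 primitive de notre équation du snap s(t) = 0. En intégrant le snap et en utilisant la condition initiale j(0) = -24, nous obtenons j(t) = -24. En utilisant j(t) = -24 et en substituant t = 2, nous trouvons j = -24.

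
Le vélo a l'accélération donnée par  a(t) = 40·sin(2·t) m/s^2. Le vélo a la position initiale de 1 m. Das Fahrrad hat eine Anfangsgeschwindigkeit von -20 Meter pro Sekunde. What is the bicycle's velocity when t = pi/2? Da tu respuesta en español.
Necesitamos integrar nuestra ecuación de la aceleración a(t) = 40·sin(2·t) 1 vez. La integral de la aceleración es la velocidad. Usando v(0) = -20, obtenemos v(t) = -20·cos(2·t). De la ecuación de la velocidad v(t) = -20·cos(2·t), sustituimos t = pi/2 para obtener v = 20.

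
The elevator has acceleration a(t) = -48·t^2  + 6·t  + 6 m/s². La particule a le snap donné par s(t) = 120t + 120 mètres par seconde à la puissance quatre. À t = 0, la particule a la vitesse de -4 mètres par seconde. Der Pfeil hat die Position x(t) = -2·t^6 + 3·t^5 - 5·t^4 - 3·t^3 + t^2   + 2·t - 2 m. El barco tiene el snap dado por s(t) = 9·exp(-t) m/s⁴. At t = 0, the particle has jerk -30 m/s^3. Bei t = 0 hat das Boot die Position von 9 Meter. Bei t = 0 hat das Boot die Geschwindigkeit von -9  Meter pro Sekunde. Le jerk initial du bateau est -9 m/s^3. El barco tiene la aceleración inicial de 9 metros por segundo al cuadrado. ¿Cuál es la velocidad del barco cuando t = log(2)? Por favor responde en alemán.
Ausgehend von dem Snap s(t) = 9·exp(-t), nehmen wir 3 Stammfunktionen. Die Stammfunktion von dem Snap, mit j(0) = -9, ergibt den Ruck: j(t) = -9·exp(-t). Durch Integration von dem Ruck und Verwendung der Anfangsbedingung a(0) = 9, erhalten wir a(t) = 9·exp(-t). Die Stammfunktion von der Beschleunigung ist die Geschwindigkeit. Mit v(0) = -9 erhalten wir v(t) = -9·exp(-t). Mit v(t) = -9·exp(-t) und Einsetzen von t = log(2), finden wir v = -9/2.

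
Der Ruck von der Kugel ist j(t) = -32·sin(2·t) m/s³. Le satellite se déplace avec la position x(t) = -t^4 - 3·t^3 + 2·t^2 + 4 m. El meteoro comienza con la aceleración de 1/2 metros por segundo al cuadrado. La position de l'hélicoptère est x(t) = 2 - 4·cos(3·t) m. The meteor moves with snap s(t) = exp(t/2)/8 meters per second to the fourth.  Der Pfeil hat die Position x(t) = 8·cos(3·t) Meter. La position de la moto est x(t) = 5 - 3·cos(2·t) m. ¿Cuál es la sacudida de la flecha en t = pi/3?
Para resolver esto, necesitamos tomar 3 derivadas de nuestra ecuación de la posición x(t) = 8·cos(3·t). La derivada de la posición da la velocidad: v(t) = -24·sin(3·t). Derivando la velocidad, obtenemos la aceleración: a(t) = -72·cos(3·t). Tomando d/dt de a(t), encontramos j(t) = 216·sin(3·t). Tenemos la sacudida j(t) = 216·sin(3·t). Sustituyendo t = pi/3: j(pi/3) = 0.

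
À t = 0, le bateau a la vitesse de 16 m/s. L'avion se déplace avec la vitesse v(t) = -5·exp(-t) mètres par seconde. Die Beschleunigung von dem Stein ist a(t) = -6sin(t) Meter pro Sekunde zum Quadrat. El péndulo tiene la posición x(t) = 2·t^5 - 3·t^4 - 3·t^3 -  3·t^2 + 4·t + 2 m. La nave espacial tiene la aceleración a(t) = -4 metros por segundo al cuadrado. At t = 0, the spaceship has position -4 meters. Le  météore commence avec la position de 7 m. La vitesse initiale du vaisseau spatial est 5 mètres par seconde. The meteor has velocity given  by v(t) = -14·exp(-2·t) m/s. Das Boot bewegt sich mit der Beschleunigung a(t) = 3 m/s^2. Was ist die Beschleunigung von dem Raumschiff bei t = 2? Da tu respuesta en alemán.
Aus der Gleichung für die Beschleunigung a(t) = -4, setzen wir t = 2 ein und erhalten a = -4.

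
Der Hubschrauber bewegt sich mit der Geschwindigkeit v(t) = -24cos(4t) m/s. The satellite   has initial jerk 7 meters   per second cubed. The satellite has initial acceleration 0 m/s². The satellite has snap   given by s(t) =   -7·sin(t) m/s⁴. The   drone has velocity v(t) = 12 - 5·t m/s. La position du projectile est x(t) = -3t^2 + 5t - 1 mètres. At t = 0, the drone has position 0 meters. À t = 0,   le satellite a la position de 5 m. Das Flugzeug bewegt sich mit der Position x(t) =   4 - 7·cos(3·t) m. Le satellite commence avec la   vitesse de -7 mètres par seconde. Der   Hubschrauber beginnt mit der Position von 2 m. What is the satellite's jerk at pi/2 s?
To solve this, we need to take 1 antiderivative of our snap equation s(t) = -7·sin(t). Taking ∫s(t)dt and applying j(0) = 7, we find j(t) = 7·cos(t). We have jerk j(t) = 7·cos(t). Substituting t = pi/2: j(pi/2) = 0.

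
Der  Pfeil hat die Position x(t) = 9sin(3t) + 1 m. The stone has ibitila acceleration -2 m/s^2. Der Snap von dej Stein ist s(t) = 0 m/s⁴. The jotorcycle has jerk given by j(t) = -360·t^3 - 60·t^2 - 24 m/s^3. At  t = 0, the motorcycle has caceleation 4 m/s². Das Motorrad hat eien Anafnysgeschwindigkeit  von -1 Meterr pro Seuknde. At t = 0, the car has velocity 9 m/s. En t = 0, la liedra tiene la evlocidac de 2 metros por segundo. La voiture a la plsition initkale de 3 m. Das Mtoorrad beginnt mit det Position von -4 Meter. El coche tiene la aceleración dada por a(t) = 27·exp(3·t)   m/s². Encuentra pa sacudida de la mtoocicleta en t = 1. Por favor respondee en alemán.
Mit j(t) = -360·t^3 - 60·t^2 - 24 und Einsetzen von t = 1, finden wir j = -444.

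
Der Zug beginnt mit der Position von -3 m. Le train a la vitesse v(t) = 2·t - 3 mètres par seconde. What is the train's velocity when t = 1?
We have velocity v(t) = 2·t - 3. Substituting t = 1: v(1) = -1.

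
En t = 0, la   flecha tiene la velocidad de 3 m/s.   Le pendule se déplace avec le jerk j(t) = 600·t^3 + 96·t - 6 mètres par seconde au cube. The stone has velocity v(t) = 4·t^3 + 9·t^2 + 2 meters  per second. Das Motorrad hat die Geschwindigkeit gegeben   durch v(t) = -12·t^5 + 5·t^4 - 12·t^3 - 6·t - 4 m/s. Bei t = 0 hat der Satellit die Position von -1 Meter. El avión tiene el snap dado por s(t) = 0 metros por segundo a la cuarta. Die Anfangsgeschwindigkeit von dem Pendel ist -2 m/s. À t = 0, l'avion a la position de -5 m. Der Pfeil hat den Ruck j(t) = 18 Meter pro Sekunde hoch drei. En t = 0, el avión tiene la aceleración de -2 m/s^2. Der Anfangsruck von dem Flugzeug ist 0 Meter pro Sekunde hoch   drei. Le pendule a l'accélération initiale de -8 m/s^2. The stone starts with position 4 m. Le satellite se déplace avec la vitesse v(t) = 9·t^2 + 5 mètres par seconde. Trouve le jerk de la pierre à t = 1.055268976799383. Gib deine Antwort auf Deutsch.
Um dies zu lösen, müssen wir 2 Ableitungen unserer Gleichung für die Geschwindigkeit v(t) = 4·t^3 + 9·t^2 + 2 nehmen. Durch Ableiten von der Geschwindigkeit erhalten wir die Beschleunigung: a(t) = 12·t^2 + 18·t. Durch Ableiten von der Beschleunigung erhalten wir den Ruck: j(t) = 24·t + 18. Mit j(t) = 24·t + 18 und Einsetzen von t = 1.055268976799383, finden wir j = 43.3264554431852.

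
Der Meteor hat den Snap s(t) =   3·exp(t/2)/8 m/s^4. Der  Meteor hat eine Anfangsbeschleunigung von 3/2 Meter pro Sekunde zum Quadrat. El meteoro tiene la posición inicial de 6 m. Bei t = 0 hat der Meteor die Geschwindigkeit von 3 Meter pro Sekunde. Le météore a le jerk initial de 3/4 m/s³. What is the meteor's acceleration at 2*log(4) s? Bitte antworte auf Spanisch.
Debemos encontrar la integral de nuestra ecuación del snap s(t) = 3·exp(t/2)/8 2 veces. La integral del snap, con j(0) = 3/4, da la sacudida: j(t) = 3·exp(t/2)/4. La integral de la sacudida, con a(0) = 3/2, da la aceleración: a(t) = 3·exp(t/2)/2. De la ecuación de la aceleración a(t) = 3·exp(t/2)/2, sustituimos t = 2*log(4) para obtener a = 6.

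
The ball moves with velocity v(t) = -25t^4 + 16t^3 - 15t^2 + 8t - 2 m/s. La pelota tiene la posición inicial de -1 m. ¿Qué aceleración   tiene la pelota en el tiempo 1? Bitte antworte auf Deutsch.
Um dies zu lösen, müssen wir 1 Ableitung unserer Gleichung für die Geschwindigkeit v(t) = -25·t^4 + 16·t^3 - 15·t^2 + 8·t - 2 nehmen. Mit d/dt von v(t) finden wir a(t) = -100·t^3 + 48·t^2 - 30·t + 8. Aus der Gleichung für die Beschleunigung a(t) = -100·t^3 + 48·t^2 - 30·t + 8, setzen wir t = 1 ein und erhalten a = -74.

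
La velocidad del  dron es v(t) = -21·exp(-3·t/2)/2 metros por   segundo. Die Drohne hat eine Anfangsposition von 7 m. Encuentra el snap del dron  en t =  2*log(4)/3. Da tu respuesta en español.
Para resolver esto, necesitamos tomar 3 derivadas de nuestra ecuación de la velocidad v(t) = -21·exp(-3·t/2)/2. Derivando la velocidad, obtenemos la aceleración: a(t) = 63·exp(-3·t/2)/4. Tomando d/dt de a(t), encontramos j(t) = -189·exp(-3·t/2)/8. Derivando la sacudida, obtenemos el snap: s(t) = 567·exp(-3·t/2)/16. Usando s(t) = 567·exp(-3·t/2)/16 y sustituyendo t = 2*log(4)/3, encontramos s = 567/64.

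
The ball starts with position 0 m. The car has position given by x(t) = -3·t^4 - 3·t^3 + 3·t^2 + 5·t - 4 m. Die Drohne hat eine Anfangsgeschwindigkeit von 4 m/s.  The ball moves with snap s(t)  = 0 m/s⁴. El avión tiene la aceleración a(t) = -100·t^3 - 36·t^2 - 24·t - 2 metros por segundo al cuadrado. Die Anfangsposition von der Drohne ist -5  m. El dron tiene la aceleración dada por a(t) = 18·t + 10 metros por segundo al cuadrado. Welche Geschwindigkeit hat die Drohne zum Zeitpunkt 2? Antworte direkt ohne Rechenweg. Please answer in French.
La réponse est 60.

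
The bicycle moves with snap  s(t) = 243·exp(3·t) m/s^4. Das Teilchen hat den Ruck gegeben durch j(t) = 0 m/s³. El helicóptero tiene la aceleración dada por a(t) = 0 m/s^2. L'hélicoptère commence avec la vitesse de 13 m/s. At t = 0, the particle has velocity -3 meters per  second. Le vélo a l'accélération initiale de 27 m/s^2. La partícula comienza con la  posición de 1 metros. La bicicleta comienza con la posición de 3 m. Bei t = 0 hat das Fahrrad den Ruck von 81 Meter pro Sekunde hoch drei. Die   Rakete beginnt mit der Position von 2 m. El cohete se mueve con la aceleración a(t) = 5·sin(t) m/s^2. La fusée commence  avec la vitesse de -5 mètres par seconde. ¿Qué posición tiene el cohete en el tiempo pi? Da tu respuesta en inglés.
To solve this, we need to take 2 antiderivatives of our acceleration equation a(t) = 5·sin(t). The integral of acceleration is velocity. Using v(0) = -5, we get v(t) = -5·cos(t). Taking ∫v(t)dt and applying x(0) = 2, we find x(t) = 2 - 5·sin(t). From the given position equation x(t) = 2 - 5·sin(t), we substitute t = pi to get x = 2.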